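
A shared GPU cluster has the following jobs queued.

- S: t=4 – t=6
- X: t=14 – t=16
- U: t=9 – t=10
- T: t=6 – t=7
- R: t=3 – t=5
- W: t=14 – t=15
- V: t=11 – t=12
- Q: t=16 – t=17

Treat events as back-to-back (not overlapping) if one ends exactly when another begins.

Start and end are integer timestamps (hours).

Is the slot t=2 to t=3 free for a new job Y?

R: starts t=3 at or after Y ends t=3 → clear.
S: starts t=4 at or after Y ends t=3 → clear.
T: starts t=6 at or after Y ends t=3 → clear.
U: starts t=9 at or after Y ends t=3 → clear.
V: starts t=11 at or after Y ends t=3 → clear.
W: starts t=14 at or after Y ends t=3 → clear.
X: starts t=14 at or after Y ends t=3 → clear.
Q: starts t=16 at or after Y ends t=3 → clear.

Yes — the slot is free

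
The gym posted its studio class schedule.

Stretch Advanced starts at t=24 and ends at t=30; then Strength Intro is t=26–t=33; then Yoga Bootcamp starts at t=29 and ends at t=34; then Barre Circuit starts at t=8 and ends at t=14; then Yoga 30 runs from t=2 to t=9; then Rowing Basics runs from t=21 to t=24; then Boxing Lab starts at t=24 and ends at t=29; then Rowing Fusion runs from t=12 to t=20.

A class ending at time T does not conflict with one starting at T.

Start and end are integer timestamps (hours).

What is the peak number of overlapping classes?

3

Sweep the timeline, counting +1 at each start and −1 at each end (ends before starts at a tie):
t=2 start Yoga 30 → 1
t=8 start Barre Circuit → 2
t=9 end Yoga 30 → 1
t=12 start Rowing Fusion → 2
t=14 end Barre Circuit → 1
t=20 end Rowing Fusion → 0
t=21 start Rowing Basics → 1
t=24 end Rowing Basics → 0
t=24 start Boxing Lab → 1
t=24 start Stretch Advanced → 2
t=26 start Strength Intro → 3
t=29 end Boxing Lab → 2
t=29 start Yoga Bootcamp → 3
t=30 end Stretch Advanced → 2
t=33 end Strength Intro → 1
t=34 end Yoga Bootcamp → 0
Peak is 3, at t=26 (Boxing Lab, Strength Intro, Stretch Advanced).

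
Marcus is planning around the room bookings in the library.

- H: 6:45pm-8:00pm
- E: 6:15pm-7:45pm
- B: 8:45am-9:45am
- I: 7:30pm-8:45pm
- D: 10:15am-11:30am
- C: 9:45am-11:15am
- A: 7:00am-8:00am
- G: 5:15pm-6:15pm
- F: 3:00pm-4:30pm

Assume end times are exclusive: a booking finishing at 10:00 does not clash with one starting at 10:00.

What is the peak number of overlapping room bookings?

Sort all start/end points and keep a running count:
7:00am start A → 1
8:00am end A → 0
8:45am start B → 1
9:45am end B → 0
9:45am start C → 1
10:15am start D → 2
11:15am end C → 1
11:30am end D → 0
3:00pm start F → 1
4:30pm end F → 0
5:15pm start G → 1
6:15pm end G → 0
6:15pm start E → 1
6:45pm start H → 2
7:30pm start I → 3
7:45pm end E → 2
8:00pm end H → 1
8:45pm end I → 0
Peak is 3, at 7:30pm (E, H, I).

3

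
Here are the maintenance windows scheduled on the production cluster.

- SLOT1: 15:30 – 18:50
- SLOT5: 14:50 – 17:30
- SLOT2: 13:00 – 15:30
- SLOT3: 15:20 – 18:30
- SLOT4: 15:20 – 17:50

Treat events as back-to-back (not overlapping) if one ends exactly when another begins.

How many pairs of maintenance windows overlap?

Sorted by start: SLOT2, SLOT5, SLOT3, SLOT4, SLOT1.
SLOT5 starts before SLOT2 ends → SLOT2 and SLOT5 overlap.
SLOT3 starts before SLOT2 ends → SLOT2 and SLOT3 overlap.
SLOT4 starts before SLOT2 ends → SLOT2 and SLOT4 overlap.
SLOT1 starts exactly when SLOT2 ends (back-to-back, no overlap).
SLOT3 starts before SLOT5 ends → SLOT5 and SLOT3 overlap.
SLOT4 starts before SLOT5 ends → SLOT5 and SLOT4 overlap.
SLOT1 starts before SLOT5 ends → SLOT5 and SLOT1 overlap.
SLOT4 starts before SLOT3 ends → SLOT3 and SLOT4 overlap.
SLOT1 starts before SLOT3 ends → SLOT3 and SLOT1 overlap.
SLOT1 starts before SLOT4 ends → SLOT4 and SLOT1 overlap.
Overlapping pairs: SLOT1 & SLOT3, SLOT1 & SLOT4, SLOT1 & SLOT5, SLOT2 & SLOT3, SLOT2 & SLOT4, SLOT2 & SLOT5, SLOT3 & SLOT4, SLOT3 & SLOT5, SLOT4 & SLOT5 — 9 in total.

9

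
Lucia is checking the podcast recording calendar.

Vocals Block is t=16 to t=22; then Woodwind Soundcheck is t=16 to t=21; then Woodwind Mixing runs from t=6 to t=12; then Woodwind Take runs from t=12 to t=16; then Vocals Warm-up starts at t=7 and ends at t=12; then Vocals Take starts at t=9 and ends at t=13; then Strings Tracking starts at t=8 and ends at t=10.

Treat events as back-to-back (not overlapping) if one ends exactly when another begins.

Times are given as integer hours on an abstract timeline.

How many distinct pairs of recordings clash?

8

Two intervals overlap when each starts before the other ends.
Sorted by start: Woodwind Mixing, Vocals Warm-up, Strings Tracking, Vocals Take, Woodwind Take, Vocals Block, Woodwind Soundcheck.
Vocals Warm-up starts before Woodwind Mixing ends → Woodwind Mixing and Vocals Warm-up overlap.
Strings Tracking starts before Woodwind Mixing ends → Woodwind Mixing and Strings Tracking overlap.
Vocals Take starts before Woodwind Mixing ends → Woodwind Mixing and Vocals Take overlap.
Woodwind Take starts exactly when Woodwind Mixing ends (back-to-back, no overlap); Woodwind Mixing is clear from here.
Strings Tracking starts before Vocals Warm-up ends → Vocals Warm-up and Strings Tracking overlap.
Vocals Take starts before Vocals Warm-up ends → Vocals Warm-up and Vocals Take overlap.
Woodwind Take starts exactly when Vocals Warm-up ends (back-to-back, no overlap); Vocals Warm-up is clear from here.
Vocals Take starts before Strings Tracking ends → Strings Tracking and Vocals Take overlap.
Woodwind Take starts after Strings Tracking ends; Strings Tracking is clear from here.
Woodwind Take starts before Vocals Take ends → Vocals Take and Woodwind Take overlap.
Vocals Block starts after Vocals Take ends; Vocals Take is clear from here.
Vocals Block starts exactly when Woodwind Take ends (back-to-back, no overlap); Woodwind Take is clear from here.
Woodwind Soundcheck starts before Vocals Block ends → Vocals Block and Woodwind Soundcheck overlap.
Overlapping pairs: Strings Tracking & Vocals Take, Strings Tracking & Vocals Warm-up, Strings Tracking & Woodwind Mixing, Vocals Block & Woodwind Soundcheck, Vocals Take & Vocals Warm-up, Vocals Take & Woodwind Mixing, Vocals Take & Woodwind Take, Vocals Warm-up & Woodwind Mixing — 8 in total.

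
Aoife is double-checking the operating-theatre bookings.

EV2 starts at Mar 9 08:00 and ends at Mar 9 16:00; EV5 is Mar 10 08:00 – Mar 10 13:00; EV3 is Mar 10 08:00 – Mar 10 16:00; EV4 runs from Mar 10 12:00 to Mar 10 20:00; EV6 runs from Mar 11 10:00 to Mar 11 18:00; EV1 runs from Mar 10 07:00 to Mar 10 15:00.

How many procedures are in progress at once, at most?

Sweep the timeline, counting +1 at each start and −1 at each end (ends before starts at a tie):
Mar 9 08:00 start EV2 → 1
Mar 9 16:00 end EV2 → 0
Mar 10 07:00 start EV1 → 1
Mar 10 08:00 start EV3 → 2
Mar 10 08:00 start EV5 → 3
Mar 10 12:00 start EV4 → 4
Mar 10 13:00 end EV5 → 3
Mar 10 15:00 end EV1 → 2
Mar 10 16:00 end EV3 → 1
Mar 10 20:00 end EV4 → 0
Mar 11 10:00 start EV6 → 1
Mar 11 18:00 end EV6 → 0
Peak is 4, at Mar 10 12:00 (EV1, EV3, EV4, EV5).

4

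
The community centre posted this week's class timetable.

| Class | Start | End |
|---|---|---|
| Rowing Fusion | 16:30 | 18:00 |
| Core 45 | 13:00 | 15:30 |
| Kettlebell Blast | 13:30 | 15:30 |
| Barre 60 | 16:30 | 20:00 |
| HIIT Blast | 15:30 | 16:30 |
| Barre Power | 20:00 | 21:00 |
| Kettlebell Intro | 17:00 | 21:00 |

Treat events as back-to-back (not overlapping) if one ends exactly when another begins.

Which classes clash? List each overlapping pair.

Barre 60 & Kettlebell Intro, Barre 60 & Rowing Fusion, Barre Power & Kettlebell Intro, Core 45 & Kettlebell Blast, Kettlebell Intro & Rowing Fusion

Sorted by start: Core 45, Kettlebell Blast, HIIT Blast, Rowing Fusion, Barre 60, Kettlebell Intro, Barre Power.
Kettlebell Blast starts before Core 45 ends → Core 45 and Kettlebell Blast overlap.
HIIT Blast starts exactly when Core 45 ends (back-to-back, no overlap); Core 45 is clear from here.
HIIT Blast starts exactly when Kettlebell Blast ends (back-to-back, no overlap); Kettlebell Blast is clear from here.
Rowing Fusion starts exactly when HIIT Blast ends (back-to-back, no overlap); HIIT Blast is clear from here.
Barre 60 starts before Rowing Fusion ends → Rowing Fusion and Barre 60 overlap.
Kettlebell Intro starts before Rowing Fusion ends → Rowing Fusion and Kettlebell Intro overlap.
Barre Power starts after Rowing Fusion ends.
Kettlebell Intro starts before Barre 60 ends → Barre 60 and Kettlebell Intro overlap.
Barre Power starts exactly when Barre 60 ends (back-to-back, no overlap).
Barre Power starts before Kettlebell Intro ends → Kettlebell Intro and Barre Power overlap.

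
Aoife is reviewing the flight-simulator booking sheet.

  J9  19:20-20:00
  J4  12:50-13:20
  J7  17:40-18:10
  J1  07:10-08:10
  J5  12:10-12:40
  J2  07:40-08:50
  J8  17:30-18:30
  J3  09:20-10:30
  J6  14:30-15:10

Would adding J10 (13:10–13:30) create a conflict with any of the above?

Yes — it overlaps J4

J1: ends 08:10 at or before J10 starts 13:10 → clear.
J2: ends 08:50 at or before J10 starts 13:10 → clear.
J3: ends 10:30 at or before J10 starts 13:10 → clear.
J5: ends 12:40 at or before J10 starts 13:10 → clear.
J4: starts 12:50 before J10 ends 13:30, and ends 13:20 after J10 starts 13:10 → overlap.
J6: starts 14:30 at or after J10 ends 13:30 → clear.
J8: starts 17:30 at or after J10 ends 13:30 → clear.
J7: starts 17:40 at or after J10 ends 13:30 → clear.
J9: starts 19:20 at or after J10 ends 13:30 → clear.
J10 overlaps J4.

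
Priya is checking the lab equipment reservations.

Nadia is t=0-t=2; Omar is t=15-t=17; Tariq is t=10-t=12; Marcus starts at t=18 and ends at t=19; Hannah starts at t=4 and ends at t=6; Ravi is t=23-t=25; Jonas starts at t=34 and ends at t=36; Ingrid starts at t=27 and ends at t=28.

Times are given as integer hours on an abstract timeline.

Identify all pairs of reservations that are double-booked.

Sorted by start: Nadia, Hannah, Tariq, Omar, Marcus, Ravi, Ingrid, Jonas.
Hannah starts after Nadia ends, so Nadia has no further overlaps.
Tariq starts after Hannah ends, so Hannah has no further overlaps.
Omar starts after Tariq ends, so Tariq has no further overlaps.
Marcus starts after Omar ends, so Omar has no further overlaps.
Ravi starts after Marcus ends, so Marcus has no further overlaps.
Ingrid starts after Ravi ends, so Ravi has no further overlaps.
Jonas starts after Ingrid ends.

no conflicts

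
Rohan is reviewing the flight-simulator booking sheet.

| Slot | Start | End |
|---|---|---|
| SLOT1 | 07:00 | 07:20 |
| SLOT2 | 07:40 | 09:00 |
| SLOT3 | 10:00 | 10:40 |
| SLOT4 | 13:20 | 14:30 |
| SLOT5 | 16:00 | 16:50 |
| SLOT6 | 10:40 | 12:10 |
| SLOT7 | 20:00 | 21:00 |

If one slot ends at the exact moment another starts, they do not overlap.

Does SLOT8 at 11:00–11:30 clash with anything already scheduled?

Yes — it overlaps SLOT6

SLOT1: ends 07:20 at or before SLOT8 starts 11:00 → clear.
SLOT2: ends 09:00 at or before SLOT8 starts 11:00 → clear.
SLOT3: ends 10:40 at or before SLOT8 starts 11:00 → clear.
SLOT6: starts 10:40 before SLOT8 ends 11:30, and ends 12:10 after SLOT8 starts 11:00 → overlap.
SLOT4: starts 13:20 at or after SLOT8 ends 11:30 → clear.
SLOT5: starts 16:00 at or after SLOT8 ends 11:30 → clear.
SLOT7: starts 20:00 at or after SLOT8 ends 11:30 → clear.
SLOT8 overlaps SLOT6.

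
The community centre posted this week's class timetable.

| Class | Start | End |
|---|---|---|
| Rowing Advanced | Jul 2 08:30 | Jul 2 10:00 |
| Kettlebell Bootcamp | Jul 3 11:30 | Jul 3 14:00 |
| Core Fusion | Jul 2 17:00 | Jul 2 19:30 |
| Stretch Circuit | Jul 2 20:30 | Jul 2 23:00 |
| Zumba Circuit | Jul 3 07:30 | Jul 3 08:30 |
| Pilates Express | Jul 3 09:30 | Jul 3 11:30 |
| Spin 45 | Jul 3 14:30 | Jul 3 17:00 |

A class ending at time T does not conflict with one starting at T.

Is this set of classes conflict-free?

Check each pair: they overlap iff neither finishes before the other starts.
Sorted by start: Rowing Advanced, Core Fusion, Stretch Circuit, Zumba Circuit, Pilates Express, Kettlebell Bootcamp, Spin 45.
Core Fusion starts after Rowing Advanced ends — done with Rowing Advanced.
Stretch Circuit starts after Core Fusion ends — done with Core Fusion.
Zumba Circuit starts after Stretch Circuit ends — done with Stretch Circuit.
Pilates Express starts after Zumba Circuit ends — done with Zumba Circuit.
Kettlebell Bootcamp starts exactly when Pilates Express ends (back-to-back, no overlap) — done with Pilates Express.
Spin 45 starts after Kettlebell Bootcamp ends.
Every pair is clear; the schedule has no overlaps.

Yes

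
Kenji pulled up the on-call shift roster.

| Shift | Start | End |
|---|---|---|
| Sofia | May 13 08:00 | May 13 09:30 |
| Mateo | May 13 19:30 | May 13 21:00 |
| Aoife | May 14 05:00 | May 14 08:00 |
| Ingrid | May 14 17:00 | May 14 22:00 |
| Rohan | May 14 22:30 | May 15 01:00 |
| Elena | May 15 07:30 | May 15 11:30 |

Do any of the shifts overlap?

Sorted by start: Sofia, Mateo, Aoife, Ingrid, Rohan, Elena.
Mateo starts after Sofia ends, so nothing later overlaps Sofia either.
Aoife starts after Mateo ends, so nothing later overlaps Mateo either.
Ingrid starts after Aoife ends, so nothing later overlaps Aoife either.
Rohan starts after Ingrid ends, so nothing later overlaps Ingrid either.
Elena starts after Rohan ends.
Every pair is clear; the schedule has no overlaps.

No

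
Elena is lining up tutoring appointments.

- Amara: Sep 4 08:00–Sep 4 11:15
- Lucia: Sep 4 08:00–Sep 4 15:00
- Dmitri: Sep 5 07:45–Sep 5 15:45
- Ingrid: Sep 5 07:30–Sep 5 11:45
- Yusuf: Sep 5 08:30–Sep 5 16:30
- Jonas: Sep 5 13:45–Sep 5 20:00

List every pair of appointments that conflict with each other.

Amara & Lucia, Dmitri & Ingrid, Dmitri & Jonas, Dmitri & Yusuf, Ingrid & Yusuf, Jonas & Yusuf

Two intervals overlap when each starts before the other ends.
Sorted by start: Amara, Lucia, Ingrid, Dmitri, Yusuf, Jonas.
Lucia starts before Amara ends → Amara and Lucia overlap.
Ingrid starts after Amara ends, so nothing later overlaps Amara either.
Ingrid starts after Lucia ends, so nothing later overlaps Lucia either.
Dmitri starts before Ingrid ends → Ingrid and Dmitri overlap.
Yusuf starts before Ingrid ends → Ingrid and Yusuf overlap.
Jonas starts after Ingrid ends.
Yusuf starts before Dmitri ends → Dmitri and Yusuf overlap.
Jonas starts before Dmitri ends → Dmitri and Jonas overlap.
Jonas starts before Yusuf ends → Yusuf and Jonas overlap.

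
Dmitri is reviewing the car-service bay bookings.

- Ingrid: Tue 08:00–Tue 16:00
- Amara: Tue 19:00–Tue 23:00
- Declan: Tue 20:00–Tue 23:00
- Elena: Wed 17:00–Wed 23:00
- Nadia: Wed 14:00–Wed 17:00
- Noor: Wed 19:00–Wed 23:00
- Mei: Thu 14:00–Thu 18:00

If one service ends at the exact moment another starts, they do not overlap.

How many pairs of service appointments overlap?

2

Sorted by start: Ingrid, Amara, Declan, Nadia, Elena, Noor, Mei.
Amara starts after Ingrid ends, so Ingrid has no further overlaps.
Declan starts before Amara ends → Amara and Declan overlap.
Nadia starts after Amara ends, so Amara has no further overlaps.
Nadia starts after Declan ends, so Declan has no further overlaps.
Elena starts exactly when Nadia ends (back-to-back, no overlap), so Nadia has no further overlaps.
Noor starts before Elena ends → Elena and Noor overlap.
Mei starts after Elena ends.
Mei starts after Noor ends.
Overlapping pairs: Amara & Declan, Elena & Noor — 2 in total.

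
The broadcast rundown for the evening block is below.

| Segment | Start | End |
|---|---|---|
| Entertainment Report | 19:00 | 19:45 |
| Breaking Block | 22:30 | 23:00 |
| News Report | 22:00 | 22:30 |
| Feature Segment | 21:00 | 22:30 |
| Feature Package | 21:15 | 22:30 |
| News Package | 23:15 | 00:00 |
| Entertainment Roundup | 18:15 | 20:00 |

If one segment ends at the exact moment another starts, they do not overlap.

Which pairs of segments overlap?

Entertainment Report & Entertainment Roundup, Feature Package & Feature Segment, Feature Package & News Report, Feature Segment & News Report

Two intervals overlap when each starts before the other ends.
Sorted by start: Entertainment Roundup, Entertainment Report, Feature Segment, Feature Package, News Report, Breaking Block, News Package.
Entertainment Report starts before Entertainment Roundup ends → Entertainment Roundup and Entertainment Report overlap.
Feature Segment starts after Entertainment Roundup ends, so nothing later overlaps Entertainment Roundup either.
Feature Segment starts after Entertainment Report ends, so nothing later overlaps Entertainment Report either.
Feature Package starts before Feature Segment ends → Feature Segment and Feature Package overlap.
News Report starts before Feature Segment ends → Feature Segment and News Report overlap.
Breaking Block starts exactly when Feature Segment ends (back-to-back, no overlap), so nothing later overlaps Feature Segment either.
News Report starts before Feature Package ends → Feature Package and News Report overlap.
Breaking Block starts exactly when Feature Package ends (back-to-back, no overlap), so nothing later overlaps Feature Package either.
Breaking Block starts exactly when News Report ends (back-to-back, no overlap), so nothing later overlaps News Report either.
News Package starts after Breaking Block ends.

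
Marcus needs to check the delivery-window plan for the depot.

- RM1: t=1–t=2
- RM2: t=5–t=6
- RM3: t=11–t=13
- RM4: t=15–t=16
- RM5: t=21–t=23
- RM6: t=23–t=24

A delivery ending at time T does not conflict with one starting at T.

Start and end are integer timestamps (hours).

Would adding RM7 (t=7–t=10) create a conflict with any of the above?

RM1: ends t=2 at or before RM7 starts t=7 → clear.
RM2: ends t=6 at or before RM7 starts t=7 → clear.
RM3: starts t=11 at or after RM7 ends t=10 → clear.
RM4: starts t=15 at or after RM7 ends t=10 → clear.
RM5: starts t=21 at or after RM7 ends t=10 → clear.
RM6: starts t=23 at or after RM7 ends t=10 → clear.

No — it doesn't clash with anything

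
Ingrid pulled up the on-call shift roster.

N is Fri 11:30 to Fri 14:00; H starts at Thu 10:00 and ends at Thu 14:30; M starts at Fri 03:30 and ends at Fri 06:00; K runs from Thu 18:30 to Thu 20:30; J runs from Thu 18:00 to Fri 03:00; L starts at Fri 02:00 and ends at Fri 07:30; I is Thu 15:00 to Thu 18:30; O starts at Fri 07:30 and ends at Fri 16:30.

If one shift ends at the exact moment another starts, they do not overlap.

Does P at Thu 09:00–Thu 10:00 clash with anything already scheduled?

No — it doesn't clash with anything

H: starts Thu 10:00 at or after P ends Thu 10:00 → clear.
I: starts Thu 15:00 at or after P ends Thu 10:00 → clear.
J: starts Thu 18:00 at or after P ends Thu 10:00 → clear.
K: starts Thu 18:30 at or after P ends Thu 10:00 → clear.
L: starts Fri 02:00 at or after P ends Thu 10:00 → clear.
M: starts Fri 03:30 at or after P ends Thu 10:00 → clear.
O: starts Fri 07:30 at or after P ends Thu 10:00 → clear.
N: starts Fri 11:30 at or after P ends Thu 10:00 → clear.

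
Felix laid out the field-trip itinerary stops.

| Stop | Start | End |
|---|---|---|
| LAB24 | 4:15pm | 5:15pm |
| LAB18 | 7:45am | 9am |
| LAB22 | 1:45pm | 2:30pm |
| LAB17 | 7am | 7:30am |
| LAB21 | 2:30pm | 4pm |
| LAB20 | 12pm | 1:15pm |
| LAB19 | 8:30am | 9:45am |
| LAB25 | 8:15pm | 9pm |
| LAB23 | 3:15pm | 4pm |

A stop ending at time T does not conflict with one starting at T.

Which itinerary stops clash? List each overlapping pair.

Check each pair: they overlap iff neither finishes before the other starts.
Sorted by start: LAB17, LAB18, LAB19, LAB20, LAB22, LAB21, LAB23, LAB24, LAB25.
LAB18 starts after LAB17 ends, so LAB17 has no further overlaps.
LAB19 starts before LAB18 ends → LAB18 and LAB19 overlap.
LAB20 starts after LAB18 ends, so LAB18 has no further overlaps.
LAB20 starts after LAB19 ends, so LAB19 has no further overlaps.
LAB22 starts after LAB20 ends, so LAB20 has no further overlaps.
LAB21 starts exactly when LAB22 ends (back-to-back, no overlap), so LAB22 has no further overlaps.
LAB23 starts before LAB21 ends → LAB21 and LAB23 overlap.
LAB24 starts after LAB21 ends, so LAB21 has no further overlaps.
LAB24 starts after LAB23 ends, so LAB23 has no further overlaps.
LAB25 starts after LAB24 ends.

LAB18 & LAB19, LAB21 & LAB23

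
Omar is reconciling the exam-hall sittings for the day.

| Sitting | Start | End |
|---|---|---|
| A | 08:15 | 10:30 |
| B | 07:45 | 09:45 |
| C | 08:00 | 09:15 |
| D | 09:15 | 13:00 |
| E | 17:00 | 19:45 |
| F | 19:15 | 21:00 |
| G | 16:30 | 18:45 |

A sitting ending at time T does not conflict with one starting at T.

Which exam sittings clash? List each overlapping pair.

A & B, A & C, A & D, B & C, B & D, E & F, E & G

Sorted by start: B, C, A, D, G, E, F.
C starts before B ends → B and C overlap.
A starts before B ends → B and A overlap.
D starts before B ends → B and D overlap.
G starts after B ends; B is clear from here.
A starts before C ends → C and A overlap.
D starts exactly when C ends (back-to-back, no overlap); C is clear from here.
D starts before A ends → A and D overlap.
G starts after A ends; A is clear from here.
G starts after D ends; D is clear from here.
E starts before G ends → G and E overlap.
F starts after G ends.
F starts before E ends → E and F overlap.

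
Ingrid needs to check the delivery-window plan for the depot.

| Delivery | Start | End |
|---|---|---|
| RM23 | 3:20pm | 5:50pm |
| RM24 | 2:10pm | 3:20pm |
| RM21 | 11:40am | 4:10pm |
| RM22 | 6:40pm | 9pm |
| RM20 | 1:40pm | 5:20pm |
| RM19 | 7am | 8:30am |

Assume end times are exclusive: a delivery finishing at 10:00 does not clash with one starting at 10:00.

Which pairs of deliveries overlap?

RM20 & RM21, RM20 & RM23, RM20 & RM24, RM21 & RM23, RM21 & RM24

Sorted by start: RM19, RM21, RM20, RM24, RM23, RM22.
RM21 starts after RM19 ends — done with RM19.
RM20 starts before RM21 ends → RM21 and RM20 overlap.
RM24 starts before RM21 ends → RM21 and RM24 overlap.
RM23 starts before RM21 ends → RM21 and RM23 overlap.
RM22 starts after RM21 ends.
RM24 starts before RM20 ends → RM20 and RM24 overlap.
RM23 starts before RM20 ends → RM20 and RM23 overlap.
RM22 starts after RM20 ends.
RM23 starts exactly when RM24 ends (back-to-back, no overlap) — done with RM24.
RM22 starts after RM23 ends.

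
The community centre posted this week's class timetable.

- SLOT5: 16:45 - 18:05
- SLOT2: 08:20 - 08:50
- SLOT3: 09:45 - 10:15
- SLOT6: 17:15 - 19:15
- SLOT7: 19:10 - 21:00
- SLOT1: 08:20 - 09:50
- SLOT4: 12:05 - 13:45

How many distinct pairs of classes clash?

4

Sorted by start: SLOT1, SLOT2, SLOT3, SLOT4, SLOT5, SLOT6, SLOT7.
SLOT2 starts before SLOT1 ends → SLOT1 and SLOT2 overlap.
SLOT3 starts before SLOT1 ends → SLOT1 and SLOT3 overlap.
SLOT4 starts after SLOT1 ends — done with SLOT1.
SLOT3 starts after SLOT2 ends — done with SLOT2.
SLOT4 starts after SLOT3 ends — done with SLOT3.
SLOT5 starts after SLOT4 ends — done with SLOT4.
SLOT6 starts before SLOT5 ends → SLOT5 and SLOT6 overlap.
SLOT7 starts after SLOT5 ends.
SLOT7 starts before SLOT6 ends → SLOT6 and SLOT7 overlap.
Overlapping pairs: SLOT1 & SLOT2, SLOT1 & SLOT3, SLOT5 & SLOT6, SLOT6 & SLOT7 — 4 in total.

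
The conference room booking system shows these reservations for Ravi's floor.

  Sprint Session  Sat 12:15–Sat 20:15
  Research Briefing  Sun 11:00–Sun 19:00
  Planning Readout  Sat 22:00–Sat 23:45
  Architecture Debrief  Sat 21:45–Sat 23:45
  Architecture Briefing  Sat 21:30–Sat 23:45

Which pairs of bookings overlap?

Architecture Briefing & Architecture Debrief, Architecture Briefing & Planning Readout, Architecture Debrief & Planning Readout

Two intervals overlap when each starts before the other ends.
Sorted by start: Sprint Session, Architecture Briefing, Architecture Debrief, Planning Readout, Research Briefing.
Architecture Briefing starts after Sprint Session ends — done with Sprint Session.
Architecture Debrief starts before Architecture Briefing ends → Architecture Briefing and Architecture Debrief overlap.
Planning Readout starts before Architecture Briefing ends → Architecture Briefing and Planning Readout overlap.
Research Briefing starts after Architecture Briefing ends.
Planning Readout starts before Architecture Debrief ends → Architecture Debrief and Planning Readout overlap.
Research Briefing starts after Architecture Debrief ends.
Research Briefing starts after Planning Readout ends.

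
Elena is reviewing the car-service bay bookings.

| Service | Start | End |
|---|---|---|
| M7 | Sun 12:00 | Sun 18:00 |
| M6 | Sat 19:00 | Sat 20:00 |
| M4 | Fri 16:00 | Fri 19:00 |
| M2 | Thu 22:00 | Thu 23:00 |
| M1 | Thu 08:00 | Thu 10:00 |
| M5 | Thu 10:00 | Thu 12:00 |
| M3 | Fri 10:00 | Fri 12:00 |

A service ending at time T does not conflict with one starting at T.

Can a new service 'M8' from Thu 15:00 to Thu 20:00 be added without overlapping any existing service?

M1: ends Thu 10:00 at or before M8 starts Thu 15:00 → clear.
M5: ends Thu 12:00 at or before M8 starts Thu 15:00 → clear.
M2: starts Thu 22:00 at or after M8 ends Thu 20:00 → clear.
M3: starts Fri 10:00 at or after M8 ends Thu 20:00 → clear.
M4: starts Fri 16:00 at or after M8 ends Thu 20:00 → clear.
M6: starts Sat 19:00 at or after M8 ends Thu 20:00 → clear.
M7: starts Sun 12:00 at or after M8 ends Thu 20:00 → clear.

Yes — the slot is free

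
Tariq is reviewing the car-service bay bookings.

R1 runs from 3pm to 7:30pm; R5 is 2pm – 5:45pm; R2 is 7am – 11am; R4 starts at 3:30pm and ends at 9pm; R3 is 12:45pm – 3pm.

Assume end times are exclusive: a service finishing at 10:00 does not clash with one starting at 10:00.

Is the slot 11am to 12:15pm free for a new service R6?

R2: ends 11am at or before R6 starts 11am → clear.
R3: starts 12:45pm at or after R6 ends 12:15pm → clear.
R5: starts 2pm at or after R6 ends 12:15pm → clear.
R1: starts 3pm at or after R6 ends 12:15pm → clear.
R4: starts 3:30pm at or after R6 ends 12:15pm → clear.

Yes — the slot is free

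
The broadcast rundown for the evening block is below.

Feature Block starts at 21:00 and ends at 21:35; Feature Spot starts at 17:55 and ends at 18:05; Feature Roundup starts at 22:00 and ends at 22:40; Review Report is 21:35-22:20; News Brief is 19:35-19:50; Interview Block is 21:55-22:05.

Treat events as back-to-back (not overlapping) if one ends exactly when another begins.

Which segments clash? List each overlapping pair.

Feature Roundup & Interview Block, Feature Roundup & Review Report, Interview Block & Review Report

Sorted by start: Feature Spot, News Brief, Feature Block, Review Report, Interview Block, Feature Roundup.
News Brief starts after Feature Spot ends, so nothing later overlaps Feature Spot either.
Feature Block starts after News Brief ends, so nothing later overlaps News Brief either.
Review Report starts exactly when Feature Block ends (back-to-back, no overlap), so nothing later overlaps Feature Block either.
Interview Block starts before Review Report ends → Review Report and Interview Block overlap.
Feature Roundup starts before Review Report ends → Review Report and Feature Roundup overlap.
Feature Roundup starts before Interview Block ends → Interview Block and Feature Roundup overlap.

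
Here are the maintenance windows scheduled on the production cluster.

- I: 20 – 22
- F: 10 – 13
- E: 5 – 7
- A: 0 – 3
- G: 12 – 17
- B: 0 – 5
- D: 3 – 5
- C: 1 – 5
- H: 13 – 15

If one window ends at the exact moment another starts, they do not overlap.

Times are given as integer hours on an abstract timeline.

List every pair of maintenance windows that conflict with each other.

Sorted by start: A, B, C, D, E, F, G, H, I.
B starts before A ends → A and B overlap.
C starts before A ends → A and C overlap.
D starts exactly when A ends (back-to-back, no overlap), so A has no further overlaps.
C starts before B ends → B and C overlap.
D starts before B ends → B and D overlap.
E starts exactly when B ends (back-to-back, no overlap), so B has no further overlaps.
D starts before C ends → C and D overlap.
E starts exactly when C ends (back-to-back, no overlap), so C has no further overlaps.
E starts exactly when D ends (back-to-back, no overlap), so D has no further overlaps.
F starts after E ends, so E has no further overlaps.
G starts before F ends → F and G overlap.
H starts exactly when F ends (back-to-back, no overlap), so F has no further overlaps.
H starts before G ends → G and H overlap.
I starts after G ends.
I starts after H ends.

A & B, A & C, B & C, B & D, C & D, F & G, G & H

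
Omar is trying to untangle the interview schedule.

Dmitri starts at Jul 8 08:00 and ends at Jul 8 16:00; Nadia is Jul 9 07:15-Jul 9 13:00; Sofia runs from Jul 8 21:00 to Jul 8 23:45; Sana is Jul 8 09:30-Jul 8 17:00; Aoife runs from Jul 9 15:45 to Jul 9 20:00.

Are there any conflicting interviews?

Yes

Sorted by start: Dmitri, Sana, Sofia, Nadia, Aoife.
Sana starts before Dmitri ends → Dmitri and Sana overlap.
That's a conflict, so the schedule is not conflict-free.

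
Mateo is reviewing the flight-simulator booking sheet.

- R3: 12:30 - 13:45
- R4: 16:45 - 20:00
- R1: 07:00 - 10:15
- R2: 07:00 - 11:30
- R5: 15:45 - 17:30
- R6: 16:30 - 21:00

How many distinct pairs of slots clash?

Check each pair: they overlap iff neither finishes before the other starts.
Sorted by start: R1, R2, R3, R5, R6, R4.
R2 starts before R1 ends → R1 and R2 overlap.
R3 starts after R1 ends; R1 is clear from here.
R3 starts after R2 ends; R2 is clear from here.
R5 starts after R3 ends; R3 is clear from here.
R6 starts before R5 ends → R5 and R6 overlap.
R4 starts before R5 ends → R5 and R4 overlap.
R4 starts before R6 ends → R6 and R4 overlap.
Overlapping pairs: R1 & R2, R4 & R5, R4 & R6, R5 & R6 — 4 in total.

4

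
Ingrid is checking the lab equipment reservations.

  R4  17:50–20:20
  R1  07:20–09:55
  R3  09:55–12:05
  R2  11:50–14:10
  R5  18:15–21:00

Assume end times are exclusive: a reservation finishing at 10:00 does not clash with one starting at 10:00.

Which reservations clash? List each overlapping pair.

Sorted by start: R1, R3, R2, R4, R5.
R3 starts exactly when R1 ends (back-to-back, no overlap), so R1 has no further overlaps.
R2 starts before R3 ends → R3 and R2 overlap.
R4 starts after R3 ends, so R3 has no further overlaps.
R4 starts after R2 ends, so R2 has no further overlaps.
R5 starts before R4 ends → R4 and R5 overlap.

R2 & R3, R4 & R5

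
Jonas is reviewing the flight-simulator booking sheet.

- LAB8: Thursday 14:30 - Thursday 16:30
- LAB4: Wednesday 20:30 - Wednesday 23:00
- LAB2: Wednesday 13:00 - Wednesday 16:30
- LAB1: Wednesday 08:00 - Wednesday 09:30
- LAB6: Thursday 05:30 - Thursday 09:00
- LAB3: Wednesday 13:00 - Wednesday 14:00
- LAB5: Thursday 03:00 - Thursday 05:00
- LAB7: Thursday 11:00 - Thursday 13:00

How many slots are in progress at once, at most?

2

Walk through starts and ends in time order (an end at T is processed before a start at T):
Wednesday 08:00 start LAB1 → 1
Wednesday 09:30 end LAB1 → 0
Wednesday 13:00 start LAB2 → 1
Wednesday 13:00 start LAB3 → 2
Wednesday 14:00 end LAB3 → 1
Wednesday 16:30 end LAB2 → 0
Wednesday 20:30 start LAB4 → 1
Wednesday 23:00 end LAB4 → 0
Thursday 03:00 start LAB5 → 1
Thursday 05:00 end LAB5 → 0
Thursday 05:30 start LAB6 → 1
Thursday 09:00 end LAB6 → 0
Thursday 11:00 start LAB7 → 1
Thursday 13:00 end LAB7 → 0
Thursday 14:30 start LAB8 → 1
Thursday 16:30 end LAB8 → 0
Peak is 2, at Wednesday 13:00 (LAB2, LAB3).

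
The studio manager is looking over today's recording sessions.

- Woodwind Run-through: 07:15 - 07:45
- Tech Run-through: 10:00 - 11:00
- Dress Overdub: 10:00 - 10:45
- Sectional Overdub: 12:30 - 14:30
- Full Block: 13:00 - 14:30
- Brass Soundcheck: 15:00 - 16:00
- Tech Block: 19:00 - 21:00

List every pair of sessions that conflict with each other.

Dress Overdub & Tech Run-through, Full Block & Sectional Overdub

Sorted by start: Woodwind Run-through, Tech Run-through, Dress Overdub, Sectional Overdub, Full Block, Brass Soundcheck, Tech Block.
Tech Run-through starts after Woodwind Run-through ends — done with Woodwind Run-through.
Dress Overdub starts before Tech Run-through ends → Tech Run-through and Dress Overdub overlap.
Sectional Overdub starts after Tech Run-through ends — done with Tech Run-through.
Sectional Overdub starts after Dress Overdub ends — done with Dress Overdub.
Full Block starts before Sectional Overdub ends → Sectional Overdub and Full Block overlap.
Brass Soundcheck starts after Sectional Overdub ends — done with Sectional Overdub.
Brass Soundcheck starts after Full Block ends — done with Full Block.
Tech Block starts after Brass Soundcheck ends.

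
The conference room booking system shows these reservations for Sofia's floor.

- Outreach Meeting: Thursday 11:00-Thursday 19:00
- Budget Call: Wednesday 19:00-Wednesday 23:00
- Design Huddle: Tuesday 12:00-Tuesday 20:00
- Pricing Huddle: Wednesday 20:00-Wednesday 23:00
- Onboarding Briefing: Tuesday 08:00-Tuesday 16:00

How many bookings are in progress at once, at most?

Sweep the timeline, counting +1 at each start and −1 at each end (ends before starts at a tie):
Tuesday 08:00 start Onboarding Briefing → 1
Tuesday 12:00 start Design Huddle → 2
Tuesday 16:00 end Onboarding Briefing → 1
Tuesday 20:00 end Design Huddle → 0
Wednesday 19:00 start Budget Call → 1
Wednesday 20:00 start Pricing Huddle → 2
Wednesday 23:00 end Budget Call → 1
Wednesday 23:00 end Pricing Huddle → 0
Thursday 11:00 start Outreach Meeting → 1
Thursday 19:00 end Outreach Meeting → 0
Peak is 2, at Tuesday 12:00 (Design Huddle, Onboarding Briefing).

2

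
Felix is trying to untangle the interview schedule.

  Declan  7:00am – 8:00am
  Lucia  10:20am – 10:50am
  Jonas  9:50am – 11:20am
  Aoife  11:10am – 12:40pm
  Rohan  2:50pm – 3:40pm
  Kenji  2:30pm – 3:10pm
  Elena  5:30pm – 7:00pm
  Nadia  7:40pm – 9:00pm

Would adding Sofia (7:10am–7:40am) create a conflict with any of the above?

Yes — it overlaps Declan

Declan: starts 7:00am before Sofia ends 7:40am, and ends 8:00am after Sofia starts 7:10am → overlap.
Jonas: starts 9:50am at or after Sofia ends 7:40am → clear.
Lucia: starts 10:20am at or after Sofia ends 7:40am → clear.
Aoife: starts 11:10am at or after Sofia ends 7:40am → clear.
Kenji: starts 2:30pm at or after Sofia ends 7:40am → clear.
Rohan: starts 2:50pm at or after Sofia ends 7:40am → clear.
Elena: starts 5:30pm at or after Sofia ends 7:40am → clear.
Nadia: starts 7:40pm at or after Sofia ends 7:40am → clear.
Sofia overlaps Declan.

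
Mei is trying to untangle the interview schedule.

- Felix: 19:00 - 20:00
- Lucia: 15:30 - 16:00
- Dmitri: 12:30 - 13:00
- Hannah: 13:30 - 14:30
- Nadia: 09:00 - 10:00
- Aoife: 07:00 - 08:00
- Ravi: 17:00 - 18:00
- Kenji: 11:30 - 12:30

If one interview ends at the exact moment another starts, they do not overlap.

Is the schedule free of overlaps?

Yes

Two intervals overlap when each starts before the other ends.
Sorted by start: Aoife, Nadia, Kenji, Dmitri, Hannah, Lucia, Ravi, Felix.
Nadia starts after Aoife ends — done with Aoife.
Kenji starts after Nadia ends — done with Nadia.
Dmitri starts exactly when Kenji ends (back-to-back, no overlap) — done with Kenji.
Hannah starts after Dmitri ends — done with Dmitri.
Lucia starts after Hannah ends — done with Hannah.
Ravi starts after Lucia ends — done with Lucia.
Felix starts after Ravi ends.
Every pair is clear; the schedule has no overlaps.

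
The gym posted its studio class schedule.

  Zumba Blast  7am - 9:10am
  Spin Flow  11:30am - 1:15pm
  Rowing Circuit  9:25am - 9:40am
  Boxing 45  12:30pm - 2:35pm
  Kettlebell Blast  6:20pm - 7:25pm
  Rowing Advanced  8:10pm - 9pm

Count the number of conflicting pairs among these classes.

Sorted by start: Zumba Blast, Rowing Circuit, Spin Flow, Boxing 45, Kettlebell Blast, Rowing Advanced.
Rowing Circuit starts after Zumba Blast ends, so nothing later overlaps Zumba Blast either.
Spin Flow starts after Rowing Circuit ends, so nothing later overlaps Rowing Circuit either.
Boxing 45 starts before Spin Flow ends → Spin Flow and Boxing 45 overlap.
Kettlebell Blast starts after Spin Flow ends, so nothing later overlaps Spin Flow either.
Kettlebell Blast starts after Boxing 45 ends, so nothing later overlaps Boxing 45 either.
Rowing Advanced starts after Kettlebell Blast ends.
Overlapping pairs: Boxing 45 & Spin Flow — 1 in total.

1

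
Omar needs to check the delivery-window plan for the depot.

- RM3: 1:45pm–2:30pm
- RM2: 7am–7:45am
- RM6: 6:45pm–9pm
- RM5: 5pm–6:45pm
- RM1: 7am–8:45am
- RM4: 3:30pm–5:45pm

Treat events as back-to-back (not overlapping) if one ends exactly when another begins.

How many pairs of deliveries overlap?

Sorted by start: RM1, RM2, RM3, RM4, RM5, RM6.
RM2 starts before RM1 ends → RM1 and RM2 overlap.
RM3 starts after RM1 ends; RM1 is clear from here.
RM3 starts after RM2 ends; RM2 is clear from here.
RM4 starts after RM3 ends; RM3 is clear from here.
RM5 starts before RM4 ends → RM4 and RM5 overlap.
RM6 starts after RM4 ends.
RM6 starts exactly when RM5 ends (back-to-back, no overlap).
Overlapping pairs: RM1 & RM2, RM4 & RM5 — 2 in total.

2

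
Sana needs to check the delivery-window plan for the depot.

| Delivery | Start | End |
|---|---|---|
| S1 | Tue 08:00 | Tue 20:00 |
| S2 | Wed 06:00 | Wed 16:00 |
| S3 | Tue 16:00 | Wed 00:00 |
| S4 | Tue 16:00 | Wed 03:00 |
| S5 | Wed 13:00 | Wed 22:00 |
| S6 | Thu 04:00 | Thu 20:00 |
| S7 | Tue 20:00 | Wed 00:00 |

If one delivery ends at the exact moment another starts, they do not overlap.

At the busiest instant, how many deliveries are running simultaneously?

3

Sort all start/end points and keep a running count:
Tue 08:00 start S1 → 1
Tue 16:00 start S3 → 2
Tue 16:00 start S4 → 3
Tue 20:00 end S1 → 2
Tue 20:00 start S7 → 3
Wed 00:00 end S3 → 2
Wed 00:00 end S7 → 1
Wed 03:00 end S4 → 0
Wed 06:00 start S2 → 1
Wed 13:00 start S5 → 2
Wed 16:00 end S2 → 1
Wed 22:00 end S5 → 0
Thu 04:00 start S6 → 1
Thu 20:00 end S6 → 0
Peak is 3, at Tue 16:00 (S1, S3, S4).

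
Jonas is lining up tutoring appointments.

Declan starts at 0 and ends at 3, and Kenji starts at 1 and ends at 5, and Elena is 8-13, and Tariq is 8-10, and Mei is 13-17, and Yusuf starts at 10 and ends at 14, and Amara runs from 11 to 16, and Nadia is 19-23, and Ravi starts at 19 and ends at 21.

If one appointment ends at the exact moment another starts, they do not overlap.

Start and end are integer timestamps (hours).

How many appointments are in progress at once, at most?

Sweep the timeline, counting +1 at each start and −1 at each end (ends before starts at a tie):
0 start Declan → 1
1 start Kenji → 2
3 end Declan → 1
5 end Kenji → 0
8 start Elena → 1
8 start Tariq → 2
10 end Tariq → 1
10 start Yusuf → 2
11 start Amara → 3
13 end Elena → 2
13 start Mei → 3
14 end Yusuf → 2
16 end Amara → 1
17 end Mei → 0
19 start Nadia → 1
19 start Ravi → 2
21 end Ravi → 1
23 end Nadia → 0
Peak is 3, at 11 (Amara, Elena, Yusuf).

3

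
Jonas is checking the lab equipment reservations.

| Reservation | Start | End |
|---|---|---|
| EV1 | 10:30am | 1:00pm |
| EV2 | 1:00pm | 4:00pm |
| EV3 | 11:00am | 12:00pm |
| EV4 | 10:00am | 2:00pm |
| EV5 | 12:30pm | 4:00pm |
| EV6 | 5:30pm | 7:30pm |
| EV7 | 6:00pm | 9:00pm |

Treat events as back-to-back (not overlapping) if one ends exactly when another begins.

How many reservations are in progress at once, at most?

3

Walk through starts and ends in time order (an end at T is processed before a start at T):
10:00am start EV4 → 1
10:30am start EV1 → 2
11:00am start EV3 → 3
12:00pm end EV3 → 2
12:30pm start EV5 → 3
1:00pm end EV1 → 2
1:00pm start EV2 → 3
2:00pm end EV4 → 2
4:00pm end EV2 → 1
4:00pm end EV5 → 0
5:30pm start EV6 → 1
6:00pm start EV7 → 2
7:30pm end EV6 → 1
9:00pm end EV7 → 0
Peak is 3, at 11:00am (EV1, EV3, EV4).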